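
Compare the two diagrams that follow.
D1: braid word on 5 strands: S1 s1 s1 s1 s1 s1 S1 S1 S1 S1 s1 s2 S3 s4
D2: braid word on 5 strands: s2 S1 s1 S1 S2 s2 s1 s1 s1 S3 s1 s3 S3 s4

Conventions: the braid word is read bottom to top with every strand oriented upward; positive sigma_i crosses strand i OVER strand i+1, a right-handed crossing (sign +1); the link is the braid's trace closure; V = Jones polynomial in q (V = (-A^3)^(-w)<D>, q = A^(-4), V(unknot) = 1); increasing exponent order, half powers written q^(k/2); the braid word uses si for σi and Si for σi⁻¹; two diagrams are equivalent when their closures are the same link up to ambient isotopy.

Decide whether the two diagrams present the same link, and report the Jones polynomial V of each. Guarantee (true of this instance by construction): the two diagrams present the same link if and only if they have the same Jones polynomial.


equivalent: no
D1 (bracket A^6; 14 crossings at w = +2): V = 1
V(D2) = q + q^3 - q^4  (w +4, c 14, <D> = -A^-4 + 1 + A^8)
key observation: 2 classes among 2 diagrams; unequal V(q) rules out equality


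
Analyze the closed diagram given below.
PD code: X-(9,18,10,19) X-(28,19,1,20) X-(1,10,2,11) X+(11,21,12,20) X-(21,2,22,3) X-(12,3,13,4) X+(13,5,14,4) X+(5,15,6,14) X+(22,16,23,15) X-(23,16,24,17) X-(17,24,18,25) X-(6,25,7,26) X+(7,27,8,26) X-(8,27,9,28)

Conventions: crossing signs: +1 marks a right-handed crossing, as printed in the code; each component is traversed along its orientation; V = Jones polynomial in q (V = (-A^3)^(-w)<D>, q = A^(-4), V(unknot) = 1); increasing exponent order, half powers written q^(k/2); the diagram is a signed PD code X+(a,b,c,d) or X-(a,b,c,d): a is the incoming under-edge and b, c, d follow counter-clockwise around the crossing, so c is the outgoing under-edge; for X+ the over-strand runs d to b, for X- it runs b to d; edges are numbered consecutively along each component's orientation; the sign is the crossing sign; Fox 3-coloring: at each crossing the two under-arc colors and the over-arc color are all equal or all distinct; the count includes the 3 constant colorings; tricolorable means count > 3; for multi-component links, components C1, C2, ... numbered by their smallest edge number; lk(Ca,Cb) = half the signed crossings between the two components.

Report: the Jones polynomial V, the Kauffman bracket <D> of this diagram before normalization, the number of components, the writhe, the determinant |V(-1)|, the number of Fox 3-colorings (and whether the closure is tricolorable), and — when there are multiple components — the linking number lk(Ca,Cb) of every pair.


V(q) = -q^-6 + q^-5 - q^-4 + 2q^-3 - q^-2 + q^-1
bracket: A^-8 - A^-4 + 2 - A^4 + A^8 - A^12, w = -4
1 component, writhe -4, over 14 crossings
det 7, colorings 3 of 3^14 — not tricolorable
observation: V spans 5 powers of q: at least 5 crossings in any diagram


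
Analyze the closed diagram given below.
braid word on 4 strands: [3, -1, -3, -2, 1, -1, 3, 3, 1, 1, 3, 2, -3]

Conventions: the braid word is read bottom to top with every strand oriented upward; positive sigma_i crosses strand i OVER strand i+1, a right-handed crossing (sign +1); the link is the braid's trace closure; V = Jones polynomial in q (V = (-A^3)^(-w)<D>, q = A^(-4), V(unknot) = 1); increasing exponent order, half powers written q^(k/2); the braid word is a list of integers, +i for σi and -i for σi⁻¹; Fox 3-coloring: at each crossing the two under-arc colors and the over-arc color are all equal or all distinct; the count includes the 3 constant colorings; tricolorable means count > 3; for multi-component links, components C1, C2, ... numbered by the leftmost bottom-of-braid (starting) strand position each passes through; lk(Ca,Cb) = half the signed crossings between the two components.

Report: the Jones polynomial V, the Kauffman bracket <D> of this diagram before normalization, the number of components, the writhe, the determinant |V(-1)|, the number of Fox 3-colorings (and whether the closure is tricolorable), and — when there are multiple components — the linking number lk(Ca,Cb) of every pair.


V(q) = q - q^2 + 2q^3 - q^4 + q^5 - q^6
bracket: A^-15 - A^-11 + A^-7 - 2A^-3 + A - A^5, w = +3
1 component, writhe +3, over 13 crossings
det 7, colorings 3 of 3^13 — not tricolorable
observation: free reduction leaves σ3 σ1⁻¹ σ3⁻¹ σ2⁻¹ σ3 σ3 σ1 σ1 σ3 σ2 σ3⁻¹ of the original 13 letters


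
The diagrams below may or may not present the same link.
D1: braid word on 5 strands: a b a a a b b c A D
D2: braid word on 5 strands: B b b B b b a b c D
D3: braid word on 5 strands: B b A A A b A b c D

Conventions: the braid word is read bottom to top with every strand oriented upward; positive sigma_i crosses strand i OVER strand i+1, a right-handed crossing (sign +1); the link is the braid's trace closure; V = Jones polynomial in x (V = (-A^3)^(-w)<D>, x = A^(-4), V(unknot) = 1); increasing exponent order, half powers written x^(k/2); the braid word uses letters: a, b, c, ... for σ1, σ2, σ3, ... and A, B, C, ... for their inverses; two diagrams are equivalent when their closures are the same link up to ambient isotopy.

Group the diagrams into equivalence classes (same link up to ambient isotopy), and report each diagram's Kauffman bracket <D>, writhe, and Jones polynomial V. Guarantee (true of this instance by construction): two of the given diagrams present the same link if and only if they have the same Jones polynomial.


equivalence classes: {D1} | {D2} | {D3}
D1 (bracket A^-14 - 2A^-10 + A^-6 - 2A^-2 + 2A^2 + A^10; 10 crossings at w = +6): V = x^2 + 2x^4 - 2x^5 + x^6 - 2x^7 + x^8
V(D2) = x + x^3 - x^4  (w +4, c 10, <D> = -A^-4 + 1 + A^8)
V(D3) = x^-5 - 2x^-4 + 2x^-3 - 2x^-2 + 2x^-1 - 1 + x  (w -2, c 10, <D> = A^-10 - A^-6 + 2A^-2 - 2A^2 + 2A^6 - 2A^10 + A^14)
observation: comparing 3 Jones polynomials yields 3 groups


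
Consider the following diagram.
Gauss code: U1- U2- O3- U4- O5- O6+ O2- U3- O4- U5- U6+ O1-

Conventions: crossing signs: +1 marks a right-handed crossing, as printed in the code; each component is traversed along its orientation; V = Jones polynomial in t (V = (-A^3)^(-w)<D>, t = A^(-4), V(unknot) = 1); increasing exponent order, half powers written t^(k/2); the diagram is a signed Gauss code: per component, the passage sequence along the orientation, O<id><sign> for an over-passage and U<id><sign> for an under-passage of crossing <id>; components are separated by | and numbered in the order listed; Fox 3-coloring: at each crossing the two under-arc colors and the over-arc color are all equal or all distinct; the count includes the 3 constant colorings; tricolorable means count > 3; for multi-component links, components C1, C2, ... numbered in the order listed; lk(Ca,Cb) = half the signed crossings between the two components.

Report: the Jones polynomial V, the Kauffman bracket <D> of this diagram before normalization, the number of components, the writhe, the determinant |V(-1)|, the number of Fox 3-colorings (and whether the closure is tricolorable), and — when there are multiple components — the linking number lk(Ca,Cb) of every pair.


V(t) = -t^-4 + t^-3 + t^-1
bracket: A^-8 + 1 - A^4, w = -4
1 component, writhe -4, over 6 crossings
det 3, colorings 9 of 3^6 — tricolorable
observation: w = -4 shifts under R1 moves; the (-A^3)^(4) factor cancels that in V


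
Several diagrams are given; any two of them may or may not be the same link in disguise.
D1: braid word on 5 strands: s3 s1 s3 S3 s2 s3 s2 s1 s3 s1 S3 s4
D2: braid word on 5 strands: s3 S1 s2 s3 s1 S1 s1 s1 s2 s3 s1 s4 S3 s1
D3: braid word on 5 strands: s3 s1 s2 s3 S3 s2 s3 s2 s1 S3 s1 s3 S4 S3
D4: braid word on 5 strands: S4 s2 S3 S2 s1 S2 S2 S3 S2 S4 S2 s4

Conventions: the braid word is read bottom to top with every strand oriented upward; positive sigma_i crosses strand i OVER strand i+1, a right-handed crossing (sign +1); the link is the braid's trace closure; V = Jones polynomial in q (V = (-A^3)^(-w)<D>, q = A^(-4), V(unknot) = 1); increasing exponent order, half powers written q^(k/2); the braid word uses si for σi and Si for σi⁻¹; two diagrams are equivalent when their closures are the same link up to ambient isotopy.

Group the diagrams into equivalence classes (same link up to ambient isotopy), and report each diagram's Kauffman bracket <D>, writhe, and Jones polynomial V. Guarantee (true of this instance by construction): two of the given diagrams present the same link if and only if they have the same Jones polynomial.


classes: {D1, D3} | {D2} | {D4}
V(D1) = q^2 + 2q^4 - 2q^5 + q^6 - 2q^7 + q^8  [12 crossings, <D> = A^-8 - 2A^-4 + 1 - 2A^4 + 2A^8 + A^16, w = +8]
V(D2) = q^2 + q^4 - q^5 + q^6 - q^7  (w +8, c 14, <D> = -A^-4 + 1 - A^4 + A^8 + A^16)
D3 (bracket A^-14 - 2A^-10 + A^-6 - 2A^-2 + 2A^2 + A^10; 14 crossings at w = +6): V = q^2 + 2q^4 - 2q^5 + q^6 - 2q^7 + q^8
D4 (bracket A^-10 + A^-2 - A^2 + A^6 - A^10; 12 crossings at w = -6): V = -q^-7 + q^-6 - q^-5 + q^-4 + q^-2
insight: V(q) takes 3 values over 4 diagrams, fixing the grouping


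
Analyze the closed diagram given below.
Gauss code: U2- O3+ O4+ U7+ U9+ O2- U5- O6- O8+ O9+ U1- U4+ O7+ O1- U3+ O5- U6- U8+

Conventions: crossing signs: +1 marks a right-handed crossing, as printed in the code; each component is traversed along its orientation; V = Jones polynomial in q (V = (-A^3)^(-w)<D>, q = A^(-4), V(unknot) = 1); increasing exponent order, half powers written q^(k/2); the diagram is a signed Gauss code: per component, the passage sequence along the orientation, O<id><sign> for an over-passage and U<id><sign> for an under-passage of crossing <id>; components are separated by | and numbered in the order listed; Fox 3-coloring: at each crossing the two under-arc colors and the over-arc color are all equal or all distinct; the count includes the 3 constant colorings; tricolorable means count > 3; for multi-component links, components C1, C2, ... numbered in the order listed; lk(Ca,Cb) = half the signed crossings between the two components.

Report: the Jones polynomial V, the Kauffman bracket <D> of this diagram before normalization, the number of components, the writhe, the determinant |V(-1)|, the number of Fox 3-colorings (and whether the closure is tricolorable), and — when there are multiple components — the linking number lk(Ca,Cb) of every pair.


Jones polynomial: V(q) = q^-2 - q^-1 + 2 - 2q + q^2 - q^3 + q^4
<D> = -A^-13 + A^-9 - A^-5 + 2A^-1 - 2A^3 + A^7 - A^11; writhe +1
components 1, writhe +1 (9 crossings)
3-colorings: 9 of 3^9, det 9 — tricolorable
note: w = +1 shifts under R1 moves; the (-A^3)^(-1) factor cancels that in V


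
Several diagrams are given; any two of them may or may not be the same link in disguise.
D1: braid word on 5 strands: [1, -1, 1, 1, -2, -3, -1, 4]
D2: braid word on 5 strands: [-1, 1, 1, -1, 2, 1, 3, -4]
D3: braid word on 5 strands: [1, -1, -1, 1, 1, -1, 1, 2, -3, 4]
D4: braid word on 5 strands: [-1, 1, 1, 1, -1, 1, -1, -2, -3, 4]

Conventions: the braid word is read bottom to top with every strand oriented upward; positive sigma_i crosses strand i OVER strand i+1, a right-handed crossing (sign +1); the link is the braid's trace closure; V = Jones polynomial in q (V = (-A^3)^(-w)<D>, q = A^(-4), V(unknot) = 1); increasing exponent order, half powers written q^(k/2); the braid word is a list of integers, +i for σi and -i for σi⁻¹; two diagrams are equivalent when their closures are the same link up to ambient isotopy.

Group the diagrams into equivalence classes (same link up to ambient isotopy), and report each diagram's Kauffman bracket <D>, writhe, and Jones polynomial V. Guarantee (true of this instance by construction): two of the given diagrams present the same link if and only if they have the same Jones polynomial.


equivalence classes: {D1, D2, D3, D4}
D1 (bracket 1; 8 crossings at w = 0): V = 1
V(D2) = 1  (w +2, c 8, <D> = A^6)
V(D3) = 1  (w +2, c 10, <D> = A^6)
D4 (bracket 1; 10 crossings at w = 0): V = 1
observation: one V(q) for all 4 diagrams — one class (guaranteed)


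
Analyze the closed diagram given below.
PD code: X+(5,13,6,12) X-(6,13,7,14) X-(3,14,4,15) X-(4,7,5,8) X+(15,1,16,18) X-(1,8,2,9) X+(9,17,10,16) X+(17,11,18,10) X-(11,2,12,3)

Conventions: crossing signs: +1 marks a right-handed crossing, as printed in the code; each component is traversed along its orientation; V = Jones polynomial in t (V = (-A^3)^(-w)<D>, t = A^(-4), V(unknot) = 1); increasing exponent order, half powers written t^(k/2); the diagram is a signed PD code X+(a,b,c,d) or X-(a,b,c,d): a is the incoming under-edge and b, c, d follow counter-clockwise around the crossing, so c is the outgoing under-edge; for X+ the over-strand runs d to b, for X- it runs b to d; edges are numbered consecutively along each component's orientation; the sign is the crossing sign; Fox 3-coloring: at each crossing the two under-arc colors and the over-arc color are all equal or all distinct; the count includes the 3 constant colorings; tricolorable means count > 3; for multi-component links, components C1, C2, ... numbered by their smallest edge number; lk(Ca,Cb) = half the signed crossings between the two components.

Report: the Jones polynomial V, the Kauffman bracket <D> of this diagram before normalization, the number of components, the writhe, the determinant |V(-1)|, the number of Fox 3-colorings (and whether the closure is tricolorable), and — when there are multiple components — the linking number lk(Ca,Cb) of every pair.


V(t) = -t^-3 + 2t^-2 - 2t^-1 + 3 - 2t + 2t^2 - t^3
bracket: A^-15 - 2A^-11 + 2A^-7 - 3A^-3 + 2A - 2A^5 + A^9, w = -1
1 component, writhe -1, over 9 crossings
det 13, colorings 3 of 3^9 — not tricolorable
observation: palindromic: swapping t for 1/t fixes V


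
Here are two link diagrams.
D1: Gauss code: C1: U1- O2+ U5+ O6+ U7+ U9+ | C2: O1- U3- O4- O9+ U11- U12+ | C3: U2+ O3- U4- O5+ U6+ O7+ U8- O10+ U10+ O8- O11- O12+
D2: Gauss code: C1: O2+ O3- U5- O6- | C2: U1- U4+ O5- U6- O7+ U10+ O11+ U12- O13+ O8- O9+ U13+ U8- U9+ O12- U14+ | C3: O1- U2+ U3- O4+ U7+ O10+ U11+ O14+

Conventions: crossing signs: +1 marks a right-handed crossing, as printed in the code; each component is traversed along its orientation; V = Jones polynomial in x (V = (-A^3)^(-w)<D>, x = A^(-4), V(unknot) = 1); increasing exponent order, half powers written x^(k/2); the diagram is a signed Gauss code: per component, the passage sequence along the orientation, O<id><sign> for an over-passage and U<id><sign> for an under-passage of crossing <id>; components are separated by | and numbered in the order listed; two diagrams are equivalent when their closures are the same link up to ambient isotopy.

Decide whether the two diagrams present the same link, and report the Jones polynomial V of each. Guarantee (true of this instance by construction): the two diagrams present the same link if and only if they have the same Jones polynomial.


equivalent: yes
V(D1) = x^-1 + 2x - x^2 + 2x^3 - x^4 + x^5  (w +2, c 12, <D> = A^-14 - A^-10 + 2A^-6 - A^-2 + 2A^2 + A^10)
V(D2) = x^-1 + 2x - x^2 + 2x^3 - x^4 + x^5  (w +2, c 14, <D> = A^-14 - A^-10 + 2A^-6 - A^-2 + 2A^2 + A^10)
why: from 12 to 14 crossings by R-moves: one link, two diagrams


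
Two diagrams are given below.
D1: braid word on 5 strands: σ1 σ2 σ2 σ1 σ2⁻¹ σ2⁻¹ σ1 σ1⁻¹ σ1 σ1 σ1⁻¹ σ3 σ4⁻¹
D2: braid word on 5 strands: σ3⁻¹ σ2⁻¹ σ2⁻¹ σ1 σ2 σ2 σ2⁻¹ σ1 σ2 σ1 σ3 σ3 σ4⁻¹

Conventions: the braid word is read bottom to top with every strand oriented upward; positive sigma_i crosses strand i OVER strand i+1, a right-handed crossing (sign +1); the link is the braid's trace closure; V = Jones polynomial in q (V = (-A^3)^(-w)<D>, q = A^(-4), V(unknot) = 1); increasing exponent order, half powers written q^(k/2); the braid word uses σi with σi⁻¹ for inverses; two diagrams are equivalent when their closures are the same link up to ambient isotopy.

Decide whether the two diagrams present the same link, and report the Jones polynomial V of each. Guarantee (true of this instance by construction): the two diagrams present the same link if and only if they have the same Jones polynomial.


same link: no
V(D1) = -2q^(1/2) + q^(3/2) - 2q^(5/2) + q^(7/2) - q^(9/2) + q^(11/2)  [13 crossings, <D> = -A^-13 + A^-9 - A^-5 + 2A^-1 - A^3 + 2A^7, w = +3]
V(D2) = -q^(1/2) + q^(3/2) - q^(5/2) - q^(9/2)  (w +3, c 13, <D> = A^-9 + A^-1 - A^3 + A^7)
note: 2 values of V(q) split the 2 diagrams


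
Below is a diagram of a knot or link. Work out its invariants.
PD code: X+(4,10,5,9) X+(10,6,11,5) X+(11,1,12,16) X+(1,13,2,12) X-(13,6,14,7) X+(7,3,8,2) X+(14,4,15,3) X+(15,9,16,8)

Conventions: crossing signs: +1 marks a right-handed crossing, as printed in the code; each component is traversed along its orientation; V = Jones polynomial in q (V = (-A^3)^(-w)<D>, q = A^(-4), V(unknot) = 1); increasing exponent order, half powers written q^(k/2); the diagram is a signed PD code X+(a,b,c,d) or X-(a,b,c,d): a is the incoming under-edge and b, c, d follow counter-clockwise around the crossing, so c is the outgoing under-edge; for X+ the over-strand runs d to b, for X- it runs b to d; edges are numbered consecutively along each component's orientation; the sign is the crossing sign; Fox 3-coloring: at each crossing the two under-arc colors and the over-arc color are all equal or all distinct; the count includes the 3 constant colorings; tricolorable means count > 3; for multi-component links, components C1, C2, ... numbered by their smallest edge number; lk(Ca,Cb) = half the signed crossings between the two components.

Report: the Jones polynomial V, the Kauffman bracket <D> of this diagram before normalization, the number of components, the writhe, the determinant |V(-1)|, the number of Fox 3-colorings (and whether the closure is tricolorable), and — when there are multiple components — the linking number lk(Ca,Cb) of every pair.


Jones polynomial: V(q) = q^2 + 2q^4 - 2q^5 + q^6 - 2q^7 + q^8
<D> = A^-14 - 2A^-10 + A^-6 - 2A^-2 + 2A^2 + A^10; writhe +6
components 1, writhe +6 (8 crossings)
3-colorings: 27 of 3^8, det 9 — tricolorable
note: w = +6 (over 8 crossings) is diagram-only; (-A^3)^(-6) removes it from V


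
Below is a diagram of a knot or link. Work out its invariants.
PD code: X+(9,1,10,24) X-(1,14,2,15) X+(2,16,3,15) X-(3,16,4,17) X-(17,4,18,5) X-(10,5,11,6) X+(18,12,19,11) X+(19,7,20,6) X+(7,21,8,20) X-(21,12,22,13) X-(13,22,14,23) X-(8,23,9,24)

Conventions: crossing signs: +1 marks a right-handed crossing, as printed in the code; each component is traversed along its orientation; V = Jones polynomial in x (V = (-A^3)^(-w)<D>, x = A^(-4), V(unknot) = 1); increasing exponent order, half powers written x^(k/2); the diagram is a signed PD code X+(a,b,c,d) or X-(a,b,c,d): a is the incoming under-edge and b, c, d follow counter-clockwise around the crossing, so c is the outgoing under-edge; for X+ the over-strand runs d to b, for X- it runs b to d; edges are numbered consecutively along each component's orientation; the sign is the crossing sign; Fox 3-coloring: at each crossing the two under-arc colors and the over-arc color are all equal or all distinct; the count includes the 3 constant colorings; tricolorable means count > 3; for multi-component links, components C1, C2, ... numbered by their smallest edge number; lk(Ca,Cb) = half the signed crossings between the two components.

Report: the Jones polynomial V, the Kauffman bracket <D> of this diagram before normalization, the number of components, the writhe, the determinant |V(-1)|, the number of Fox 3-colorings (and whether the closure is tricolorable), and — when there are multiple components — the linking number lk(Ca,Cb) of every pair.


V(x) = x^-5 - 2x^-4 + 2x^-3 - 2x^-2 + 2x^-1 - 1 + x
bracket: A^-10 - A^-6 + 2A^-2 - 2A^2 + 2A^6 - 2A^10 + A^14, w = -2
1 component, writhe -2, over 12 crossings
det 11, colorings 3 of 3^12 — not tricolorable
observation: det 11 = |V(-1)|; not divisible by 3, so not tricolorable


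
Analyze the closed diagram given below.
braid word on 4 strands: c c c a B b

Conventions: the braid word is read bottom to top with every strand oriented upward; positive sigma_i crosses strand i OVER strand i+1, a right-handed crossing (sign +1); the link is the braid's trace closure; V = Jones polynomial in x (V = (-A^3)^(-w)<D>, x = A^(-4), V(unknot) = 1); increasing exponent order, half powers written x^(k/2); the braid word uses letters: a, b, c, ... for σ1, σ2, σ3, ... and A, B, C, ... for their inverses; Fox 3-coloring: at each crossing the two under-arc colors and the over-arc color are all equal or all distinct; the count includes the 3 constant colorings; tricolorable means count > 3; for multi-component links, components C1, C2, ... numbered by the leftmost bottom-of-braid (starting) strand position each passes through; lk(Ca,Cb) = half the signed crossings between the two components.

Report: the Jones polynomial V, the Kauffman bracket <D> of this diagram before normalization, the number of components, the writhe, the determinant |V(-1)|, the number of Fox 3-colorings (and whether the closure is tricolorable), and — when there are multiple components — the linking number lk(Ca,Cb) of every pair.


Jones polynomial: V(x) = -x^(1/2) - x^(3/2) - x^(5/2) + x^(9/2)
<D> = A^-6 - A^2 - A^6 - A^10; writhe +4
components 2, writhe +4 (6 crossings)
linking number lk(C1,C2) = 0
3-colorings: 27 of 3^6, det 0 — tricolorable
note: w = +4 (over 6 crossings) is diagram-only; (-A^3)^(-4) removes it from V


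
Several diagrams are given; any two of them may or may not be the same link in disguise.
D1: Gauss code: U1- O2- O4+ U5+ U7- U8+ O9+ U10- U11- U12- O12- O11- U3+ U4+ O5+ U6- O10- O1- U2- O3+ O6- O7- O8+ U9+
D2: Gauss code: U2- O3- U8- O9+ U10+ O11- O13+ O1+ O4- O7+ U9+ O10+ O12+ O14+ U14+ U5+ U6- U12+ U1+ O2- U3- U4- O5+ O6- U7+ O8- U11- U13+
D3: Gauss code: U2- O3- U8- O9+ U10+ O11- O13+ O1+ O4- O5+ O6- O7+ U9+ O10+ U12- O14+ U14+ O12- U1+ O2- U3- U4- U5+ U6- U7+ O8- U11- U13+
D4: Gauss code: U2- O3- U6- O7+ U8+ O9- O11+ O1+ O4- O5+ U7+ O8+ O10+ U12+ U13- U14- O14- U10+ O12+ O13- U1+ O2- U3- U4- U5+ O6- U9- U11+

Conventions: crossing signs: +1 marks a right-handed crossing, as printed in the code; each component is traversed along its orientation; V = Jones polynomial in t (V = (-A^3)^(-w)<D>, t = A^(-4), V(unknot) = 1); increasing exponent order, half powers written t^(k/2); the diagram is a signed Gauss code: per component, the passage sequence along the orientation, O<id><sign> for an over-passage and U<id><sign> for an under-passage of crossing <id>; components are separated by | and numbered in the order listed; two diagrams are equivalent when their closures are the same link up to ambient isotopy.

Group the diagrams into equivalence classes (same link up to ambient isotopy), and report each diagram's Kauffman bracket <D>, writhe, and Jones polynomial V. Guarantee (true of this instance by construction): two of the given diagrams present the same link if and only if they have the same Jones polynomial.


classes: {D1} | {D2, D3, D4}
V(D1) = -t^-3 + 2t^-2 - 2t^-1 + 3 - 2t + 2t^2 - t^3  [12 crossings, <D> = -A^-18 + 2A^-14 - 2A^-10 + 3A^-6 - 2A^-2 + 2A^2 - A^6, w = -2]
V(D2) = -t^-3 + t^-2 - t^-1 + 3 - t + t^2 - t^3  [14 crossings, <D> = -A^-6 + A^-2 - A^2 + 3A^6 - A^10 + A^14 - A^18, w = +2]
V(D3) = -t^-3 + t^-2 - t^-1 + 3 - t + t^2 - t^3  (w 0, c 14, <D> = -A^-12 + A^-8 - A^-4 + 3 - A^4 + A^8 - A^12)
V(D4) = -t^-3 + t^-2 - t^-1 + 3 - t + t^2 - t^3  (w 0, c 14, <D> = -A^-12 + A^-8 - A^-4 + 3 - A^4 + A^8 - A^12)
note: V(t) takes 2 values over 4 diagrams, fixing the grouping


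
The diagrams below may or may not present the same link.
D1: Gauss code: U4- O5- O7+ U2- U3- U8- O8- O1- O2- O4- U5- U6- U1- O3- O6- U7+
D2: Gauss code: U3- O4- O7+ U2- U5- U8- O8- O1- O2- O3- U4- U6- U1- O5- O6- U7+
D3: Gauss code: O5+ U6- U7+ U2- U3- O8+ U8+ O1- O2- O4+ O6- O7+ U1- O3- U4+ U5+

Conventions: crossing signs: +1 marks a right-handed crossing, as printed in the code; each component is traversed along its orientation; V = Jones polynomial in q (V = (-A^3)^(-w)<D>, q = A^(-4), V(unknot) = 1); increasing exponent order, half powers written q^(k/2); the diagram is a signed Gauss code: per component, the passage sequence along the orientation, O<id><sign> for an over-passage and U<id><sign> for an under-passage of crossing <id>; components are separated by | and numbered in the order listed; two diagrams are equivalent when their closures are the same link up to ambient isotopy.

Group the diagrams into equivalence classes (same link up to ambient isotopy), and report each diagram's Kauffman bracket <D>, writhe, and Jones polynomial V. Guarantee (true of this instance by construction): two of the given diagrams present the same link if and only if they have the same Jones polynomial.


classes: {D1, D2} | {D3}
V(D1) = -q^-6 + q^-5 - q^-4 + 2q^-3 - q^-2 + q^-1  [8 crossings, <D> = A^-14 - A^-10 + 2A^-6 - A^-2 + A^2 - A^6, w = -6]
V(D2) = -q^-6 + q^-5 - q^-4 + 2q^-3 - q^-2 + q^-1  [8 crossings, <D> = A^-14 - A^-10 + 2A^-6 - A^-2 + A^2 - A^6, w = -6]
V(D3) = 1  [8 crossings, <D> = 1, w = 0]
note: V(q) takes 2 values over 3 diagrams, fixing the grouping


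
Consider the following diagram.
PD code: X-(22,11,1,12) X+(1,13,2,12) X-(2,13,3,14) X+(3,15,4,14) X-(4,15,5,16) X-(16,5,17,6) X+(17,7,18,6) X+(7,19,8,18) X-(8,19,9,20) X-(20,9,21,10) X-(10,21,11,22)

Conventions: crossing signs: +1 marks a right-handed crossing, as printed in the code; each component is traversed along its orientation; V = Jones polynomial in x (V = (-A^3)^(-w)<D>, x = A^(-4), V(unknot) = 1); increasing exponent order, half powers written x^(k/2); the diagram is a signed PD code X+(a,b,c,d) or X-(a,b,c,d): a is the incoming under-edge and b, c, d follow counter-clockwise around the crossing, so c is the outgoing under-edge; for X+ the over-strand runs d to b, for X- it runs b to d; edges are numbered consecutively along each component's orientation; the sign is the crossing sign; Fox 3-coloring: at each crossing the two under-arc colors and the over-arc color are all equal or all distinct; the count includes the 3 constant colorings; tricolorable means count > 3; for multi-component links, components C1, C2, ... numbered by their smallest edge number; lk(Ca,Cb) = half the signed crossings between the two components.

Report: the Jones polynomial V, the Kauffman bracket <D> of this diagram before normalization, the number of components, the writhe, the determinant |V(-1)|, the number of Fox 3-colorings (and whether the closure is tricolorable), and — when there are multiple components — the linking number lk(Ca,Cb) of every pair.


Jones polynomial: V(x) = -x^-4 + x^-3 + x^-1
<D> = -A^-5 - A^3 + A^7; writhe -3
components 1, writhe -3 (11 crossings)
3-colorings: 9 of 3^11, det 3 — tricolorable
note: V spans 3 powers of x: at least 3 crossings in any diagram


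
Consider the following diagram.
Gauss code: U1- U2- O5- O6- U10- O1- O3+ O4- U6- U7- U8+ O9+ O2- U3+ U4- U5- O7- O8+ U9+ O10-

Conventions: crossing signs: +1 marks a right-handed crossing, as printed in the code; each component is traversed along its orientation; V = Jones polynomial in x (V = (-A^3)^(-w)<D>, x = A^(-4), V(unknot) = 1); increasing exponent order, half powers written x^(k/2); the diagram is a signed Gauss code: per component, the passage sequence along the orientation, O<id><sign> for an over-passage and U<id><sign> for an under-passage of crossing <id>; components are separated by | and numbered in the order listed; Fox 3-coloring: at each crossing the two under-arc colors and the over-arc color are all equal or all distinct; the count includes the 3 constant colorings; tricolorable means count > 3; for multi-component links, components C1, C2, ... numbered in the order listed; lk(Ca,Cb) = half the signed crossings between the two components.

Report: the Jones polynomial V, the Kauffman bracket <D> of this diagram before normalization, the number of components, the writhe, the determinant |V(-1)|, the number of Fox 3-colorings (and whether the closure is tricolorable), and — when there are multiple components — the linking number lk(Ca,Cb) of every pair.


V(x) = -x^-6 + x^-5 - x^-4 + 2x^-3 - x^-2 + x^-1
bracket: A^-8 - A^-4 + 2 - A^4 + A^8 - A^12, w = -4
1 component, writhe -4, over 10 crossings
det 7, colorings 3 of 3^10 — not tricolorable
observation: |V(-1)| = 7: so not tricolorable, since 3 does not divide 7


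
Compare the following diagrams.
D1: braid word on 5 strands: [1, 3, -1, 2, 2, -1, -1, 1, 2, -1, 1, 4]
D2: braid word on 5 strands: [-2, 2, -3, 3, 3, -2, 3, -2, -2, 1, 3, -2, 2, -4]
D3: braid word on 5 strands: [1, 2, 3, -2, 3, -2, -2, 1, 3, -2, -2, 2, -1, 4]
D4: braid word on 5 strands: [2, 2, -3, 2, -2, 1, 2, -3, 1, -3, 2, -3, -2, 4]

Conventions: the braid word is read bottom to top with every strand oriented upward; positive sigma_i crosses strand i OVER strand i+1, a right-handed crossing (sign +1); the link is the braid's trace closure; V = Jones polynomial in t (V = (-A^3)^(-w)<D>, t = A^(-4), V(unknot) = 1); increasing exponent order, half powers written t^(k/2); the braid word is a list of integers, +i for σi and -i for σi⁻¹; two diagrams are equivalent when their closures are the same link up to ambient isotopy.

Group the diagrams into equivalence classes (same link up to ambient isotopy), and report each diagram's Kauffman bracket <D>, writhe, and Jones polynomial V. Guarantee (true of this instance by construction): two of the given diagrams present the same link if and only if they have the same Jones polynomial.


classes: {D1} | {D2, D3} | {D4}
V(D1) = t + t^3 - t^4  [12 crossings, <D> = -A^-4 + 1 + A^8, w = +4]
V(D2) = -t^-3 + 2t^-2 - 2t^-1 + 3 - 2t + 2t^2 - t^3  [14 crossings, <D> = -A^-12 + 2A^-8 - 2A^-4 + 3 - 2A^4 + 2A^8 - A^12, w = 0]
D3 (bracket -A^-6 + 2A^-2 - 2A^2 + 3A^6 - 2A^10 + 2A^14 - A^18; 14 crossings at w = +2): V = -t^-3 + 2t^-2 - 2t^-1 + 3 - 2t + 2t^2 - t^3
V(D4) = t^-4 - 3t^-3 + 5t^-2 - 6t^-1 + 7 - 6t + 5t^2 - 3t^3 + t^4  (w +2, c 14, <D> = A^-10 - 3A^-6 + 5A^-2 - 6A^2 + 7A^6 - 6A^10 + 5A^14 - 3A^18 + A^22)
note: 3 values of V(t) split the 4 diagrams


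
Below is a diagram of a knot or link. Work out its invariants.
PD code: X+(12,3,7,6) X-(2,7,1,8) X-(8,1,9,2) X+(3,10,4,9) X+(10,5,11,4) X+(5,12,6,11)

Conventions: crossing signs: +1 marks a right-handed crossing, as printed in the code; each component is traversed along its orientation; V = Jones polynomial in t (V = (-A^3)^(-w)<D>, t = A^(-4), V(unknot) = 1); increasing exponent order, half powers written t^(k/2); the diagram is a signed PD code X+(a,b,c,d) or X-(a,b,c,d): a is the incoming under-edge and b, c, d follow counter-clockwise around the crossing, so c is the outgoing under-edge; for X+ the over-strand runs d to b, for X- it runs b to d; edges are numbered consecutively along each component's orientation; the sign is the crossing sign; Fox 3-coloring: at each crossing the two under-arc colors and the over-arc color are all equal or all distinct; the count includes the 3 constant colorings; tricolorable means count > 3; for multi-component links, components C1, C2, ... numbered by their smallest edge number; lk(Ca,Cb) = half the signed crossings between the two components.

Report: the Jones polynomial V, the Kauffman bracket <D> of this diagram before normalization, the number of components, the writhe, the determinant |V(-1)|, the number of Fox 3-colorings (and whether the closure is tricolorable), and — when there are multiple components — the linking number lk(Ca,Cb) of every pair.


Jones polynomial: V(t) = t^-1 + 2t - t^2 + 2t^3 - t^4 + t^5
<D> = A^-14 - A^-10 + 2A^-6 - A^-2 + 2A^2 + A^10; writhe +2
components 3, writhe +2 (6 crossings)
linking number lk(C1,C2) = 0
lk(C1,C3): -1
lk(C2,C3) = +2
3-colorings: 3 of 3^6, det 8 — not tricolorable
note: w = +2 (over 6 crossings) is diagram-only; (-A^3)^(-2) removes it from V


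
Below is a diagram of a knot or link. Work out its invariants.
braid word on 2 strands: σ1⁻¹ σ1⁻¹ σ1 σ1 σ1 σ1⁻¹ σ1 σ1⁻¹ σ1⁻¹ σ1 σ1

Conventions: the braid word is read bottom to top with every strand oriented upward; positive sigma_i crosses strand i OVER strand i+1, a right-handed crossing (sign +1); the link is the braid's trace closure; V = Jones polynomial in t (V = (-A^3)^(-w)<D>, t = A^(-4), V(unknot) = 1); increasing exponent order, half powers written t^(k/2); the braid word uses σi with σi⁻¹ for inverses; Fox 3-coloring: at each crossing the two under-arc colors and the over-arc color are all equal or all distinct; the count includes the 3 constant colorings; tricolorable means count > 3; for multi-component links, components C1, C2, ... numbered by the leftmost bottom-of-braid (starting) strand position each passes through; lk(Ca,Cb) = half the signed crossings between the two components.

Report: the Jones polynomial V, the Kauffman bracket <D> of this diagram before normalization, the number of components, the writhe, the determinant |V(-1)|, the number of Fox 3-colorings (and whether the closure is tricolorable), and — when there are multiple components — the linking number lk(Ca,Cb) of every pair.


V = 1
<D> = -A^3 (w = +1)
1 component over 11 crossings, w = +1
3 Fox colorings among 3^11, |V(-1)| = 1: not tricolorable
why: w = +1 shifts under R1 moves; the (-A^3)^(-1) factor cancels that in V


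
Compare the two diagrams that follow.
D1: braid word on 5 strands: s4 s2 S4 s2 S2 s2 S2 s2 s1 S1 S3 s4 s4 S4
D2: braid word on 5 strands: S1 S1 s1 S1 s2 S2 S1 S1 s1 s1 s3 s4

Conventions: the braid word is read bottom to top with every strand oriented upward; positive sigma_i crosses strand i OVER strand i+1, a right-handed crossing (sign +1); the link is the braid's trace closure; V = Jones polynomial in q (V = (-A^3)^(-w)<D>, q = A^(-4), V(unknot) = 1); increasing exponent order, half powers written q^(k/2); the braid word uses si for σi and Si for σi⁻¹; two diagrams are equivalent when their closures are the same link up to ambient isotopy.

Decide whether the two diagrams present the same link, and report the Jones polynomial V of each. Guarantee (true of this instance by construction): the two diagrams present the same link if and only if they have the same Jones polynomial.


equivalent: no
V(D1) = 1 + q + q^2 + q^3  (w +2, c 14, <D> = A^-6 + A^-2 + A^2 + A^6)
V(D2) = q^-3 + q^-2 + q^-1 + 1  (w 0, c 12, <D> = 1 + A^4 + A^8 + A^12)
why: 2 values of V(q) split the 2 diagrams


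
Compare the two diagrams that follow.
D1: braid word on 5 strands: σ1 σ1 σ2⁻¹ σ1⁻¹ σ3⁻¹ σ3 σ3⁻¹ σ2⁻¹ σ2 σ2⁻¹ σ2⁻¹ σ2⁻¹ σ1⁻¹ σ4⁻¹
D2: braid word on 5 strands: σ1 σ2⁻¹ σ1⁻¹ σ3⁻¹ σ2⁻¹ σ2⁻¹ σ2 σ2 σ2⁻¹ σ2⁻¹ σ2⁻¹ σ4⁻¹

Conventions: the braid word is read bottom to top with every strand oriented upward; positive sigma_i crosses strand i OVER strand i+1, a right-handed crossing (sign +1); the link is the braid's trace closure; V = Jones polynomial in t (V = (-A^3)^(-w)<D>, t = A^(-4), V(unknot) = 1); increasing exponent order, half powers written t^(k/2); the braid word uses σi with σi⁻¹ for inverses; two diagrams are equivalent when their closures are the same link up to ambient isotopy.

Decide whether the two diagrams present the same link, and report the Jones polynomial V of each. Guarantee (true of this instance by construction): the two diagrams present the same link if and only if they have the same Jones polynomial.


equivalent: yes
V(D1) = -t^-4 + t^-3 + t^-1  (w -6, c 14, <D> = A^-14 + A^-6 - A^-2)
V(D2) = -t^-4 + t^-3 + t^-1  (w -6, c 12, <D> = A^-14 + A^-6 - A^-2)
why: one V(t) for all 2 diagrams — one class (guaranteed)


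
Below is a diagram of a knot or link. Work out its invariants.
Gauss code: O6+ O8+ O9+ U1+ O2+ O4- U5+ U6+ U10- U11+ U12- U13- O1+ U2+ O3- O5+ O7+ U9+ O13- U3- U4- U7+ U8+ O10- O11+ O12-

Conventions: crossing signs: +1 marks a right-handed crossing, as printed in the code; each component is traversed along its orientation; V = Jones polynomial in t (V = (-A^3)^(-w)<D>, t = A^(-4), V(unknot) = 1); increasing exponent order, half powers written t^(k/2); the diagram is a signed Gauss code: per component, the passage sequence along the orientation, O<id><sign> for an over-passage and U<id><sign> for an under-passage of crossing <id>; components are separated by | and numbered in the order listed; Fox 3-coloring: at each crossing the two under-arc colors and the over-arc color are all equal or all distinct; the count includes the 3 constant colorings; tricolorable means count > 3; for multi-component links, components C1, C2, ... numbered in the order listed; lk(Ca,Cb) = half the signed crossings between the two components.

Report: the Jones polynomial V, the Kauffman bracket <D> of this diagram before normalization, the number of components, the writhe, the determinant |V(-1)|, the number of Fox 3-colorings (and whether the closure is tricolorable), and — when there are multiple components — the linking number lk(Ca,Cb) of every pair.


V(t) = t^-1 - 1 + 2t - 2t^2 + 2t^3 - 2t^4 + t^5
bracket: -A^-11 + 2A^-7 - 2A^-3 + 2A - 2A^5 + A^9 - A^13, w = +3
1 component, writhe +3, over 13 crossings
det 11, colorings 3 of 3^13 — not tricolorable
observation: V spans 6 powers of t: at least 6 crossings in any diagram


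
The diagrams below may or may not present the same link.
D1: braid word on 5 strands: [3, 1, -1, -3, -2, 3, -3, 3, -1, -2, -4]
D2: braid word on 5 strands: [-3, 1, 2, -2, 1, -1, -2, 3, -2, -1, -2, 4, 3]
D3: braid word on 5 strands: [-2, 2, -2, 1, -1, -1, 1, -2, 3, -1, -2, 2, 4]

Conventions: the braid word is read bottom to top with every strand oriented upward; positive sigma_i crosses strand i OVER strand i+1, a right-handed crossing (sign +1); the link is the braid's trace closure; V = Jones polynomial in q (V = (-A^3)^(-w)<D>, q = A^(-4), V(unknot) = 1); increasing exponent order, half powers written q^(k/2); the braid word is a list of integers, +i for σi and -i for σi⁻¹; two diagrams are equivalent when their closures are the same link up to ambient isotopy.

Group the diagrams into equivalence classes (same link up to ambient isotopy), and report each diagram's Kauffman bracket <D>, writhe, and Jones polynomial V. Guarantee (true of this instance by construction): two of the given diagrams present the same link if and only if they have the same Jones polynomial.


classes: {D1, D2, D3}
V(D1) = -q^(-5/2) - q^(-1/2)  [11 crossings, <D> = A^-7 + A, w = -3]
V(D2) = -q^(-5/2) - q^(-1/2)  (w -1, c 13, <D> = A^-1 + A^7)
D3 (bracket A^-1 + A^7; 13 crossings at w = -1): V = -q^(-5/2) - q^(-1/2)
note: all 3 diagrams share one V(q), hence one class


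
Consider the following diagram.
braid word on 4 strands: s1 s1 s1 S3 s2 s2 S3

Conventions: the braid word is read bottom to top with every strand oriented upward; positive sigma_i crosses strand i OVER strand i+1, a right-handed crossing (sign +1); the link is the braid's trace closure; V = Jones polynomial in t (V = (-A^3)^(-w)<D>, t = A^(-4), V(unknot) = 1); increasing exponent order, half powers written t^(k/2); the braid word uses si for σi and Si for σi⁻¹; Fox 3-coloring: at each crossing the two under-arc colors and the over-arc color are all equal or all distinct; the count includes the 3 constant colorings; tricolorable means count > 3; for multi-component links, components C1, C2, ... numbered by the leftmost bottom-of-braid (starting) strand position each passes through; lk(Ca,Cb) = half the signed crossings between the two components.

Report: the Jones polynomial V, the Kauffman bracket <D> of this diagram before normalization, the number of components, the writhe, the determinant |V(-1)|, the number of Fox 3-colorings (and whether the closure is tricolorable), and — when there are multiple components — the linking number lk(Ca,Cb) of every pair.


V(t) = t^-1 + 3t - t^2 + 3t^3 - 2t^4 + t^5 - t^6
bracket: A^-15 - A^-11 + 2A^-7 - 3A^-3 + A - 3A^5 - A^13, w = +3
3 components, writhe +3, over 7 crossings
lk(C1,C2) = 0
linking number lk(C1,C3) = +1
lk(C2,C3): -1
det 12, colorings 9 of 3^7 — tricolorable
observation: w = +3 shifts under R1 moves; the (-A^3)^(-3) factor cancels that in V


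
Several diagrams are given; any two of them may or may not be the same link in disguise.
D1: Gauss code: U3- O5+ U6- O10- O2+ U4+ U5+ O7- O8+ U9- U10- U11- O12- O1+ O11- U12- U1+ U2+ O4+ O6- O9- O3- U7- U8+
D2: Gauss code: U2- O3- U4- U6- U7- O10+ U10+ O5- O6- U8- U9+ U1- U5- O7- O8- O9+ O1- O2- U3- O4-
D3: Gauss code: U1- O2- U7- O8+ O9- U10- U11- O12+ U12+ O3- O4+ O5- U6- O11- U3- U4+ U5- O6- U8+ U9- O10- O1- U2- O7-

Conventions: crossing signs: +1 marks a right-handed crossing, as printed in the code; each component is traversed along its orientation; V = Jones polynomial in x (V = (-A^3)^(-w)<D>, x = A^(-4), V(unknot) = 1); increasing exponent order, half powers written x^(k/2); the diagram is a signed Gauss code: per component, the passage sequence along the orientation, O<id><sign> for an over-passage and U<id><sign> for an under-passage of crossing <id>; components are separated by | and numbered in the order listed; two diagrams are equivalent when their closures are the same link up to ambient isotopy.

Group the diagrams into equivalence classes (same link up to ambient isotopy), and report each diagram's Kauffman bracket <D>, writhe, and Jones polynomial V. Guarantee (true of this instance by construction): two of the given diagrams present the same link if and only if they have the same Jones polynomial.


grouping into links: {D1} | {D2, D3}
V(D1) = 1  (w -2, c 12, <D> = A^-6)
D2 (bracket A^-10 + 2A^-2 - 2A^2 + A^6 - 2A^10 + A^14; 10 crossings at w = -6): V = x^-8 - 2x^-7 + x^-6 - 2x^-5 + 2x^-4 + x^-2
D3 (bracket A^-10 + 2A^-2 - 2A^2 + A^6 - 2A^10 + A^14; 12 crossings at w = -6): V = x^-8 - 2x^-7 + x^-6 - 2x^-5 + 2x^-4 + x^-2
why: 2 values of V(x) split the 3 diagrams
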